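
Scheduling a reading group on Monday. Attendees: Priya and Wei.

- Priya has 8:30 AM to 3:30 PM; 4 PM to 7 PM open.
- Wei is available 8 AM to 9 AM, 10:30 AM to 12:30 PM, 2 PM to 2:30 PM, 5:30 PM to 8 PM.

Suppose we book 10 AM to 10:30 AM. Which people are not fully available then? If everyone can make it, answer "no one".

Wei

Priya: free for 10:00-10:30. Wei: not fully free for 10:00-10:30.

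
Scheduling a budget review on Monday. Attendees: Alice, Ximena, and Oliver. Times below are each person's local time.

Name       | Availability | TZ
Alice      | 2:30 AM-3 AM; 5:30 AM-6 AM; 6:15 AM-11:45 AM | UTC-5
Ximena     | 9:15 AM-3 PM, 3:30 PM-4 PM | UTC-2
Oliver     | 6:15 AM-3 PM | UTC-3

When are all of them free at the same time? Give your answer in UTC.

Alice in UTC: 07:30-08:00, 10:30-11:00, 11:15-16:45 (add 5h to convert from UTC-5).
Ximena in UTC: 11:15-17:00, 17:30-18:00 (add 2h to convert from UTC-2).
Oliver in UTC: 09:15-18:00 (add 3h to convert from UTC-3).
Alice ∩ Ximena: 11:15-16:45.
Alice ∩ Ximena ∩ Oliver: 11:15-16:45.

11:15-16:45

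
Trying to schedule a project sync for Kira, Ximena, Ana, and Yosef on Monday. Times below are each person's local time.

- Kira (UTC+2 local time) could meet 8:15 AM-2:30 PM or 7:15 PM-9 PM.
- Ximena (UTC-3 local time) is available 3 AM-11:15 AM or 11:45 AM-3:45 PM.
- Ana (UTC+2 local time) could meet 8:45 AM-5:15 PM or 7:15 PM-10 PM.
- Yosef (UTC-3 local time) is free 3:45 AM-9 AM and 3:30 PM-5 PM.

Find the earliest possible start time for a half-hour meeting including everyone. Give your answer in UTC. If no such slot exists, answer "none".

Kira in UTC: 06:15-12:30, 17:15-19:00 (subtract 2h to convert from UTC+2).
Ximena in UTC: 06:00-14:15, 14:45-18:45 (add 3h to convert from UTC-3).
Ana in UTC: 06:45-15:15, 17:15-20:00 (subtract 2h to convert from UTC+2).
Yosef in UTC: 06:45-12:00, 18:30-20:00 (add 3h to convert from UTC-3).
Kira ∩ Ximena: 06:15-12:30, 17:15-18:45.
Kira ∩ Ximena ∩ Ana: 06:45-12:30, 17:15-18:45.
Kira ∩ Ximena ∩ Ana ∩ Yosef: 06:45-12:00, 18:30-18:45.
So the common availability across everyone is 06:45-12:00, 18:30-18:45.
The first common window of at least 30 minutes is 06:45-12:00, so the earliest start is 06:45.

06:45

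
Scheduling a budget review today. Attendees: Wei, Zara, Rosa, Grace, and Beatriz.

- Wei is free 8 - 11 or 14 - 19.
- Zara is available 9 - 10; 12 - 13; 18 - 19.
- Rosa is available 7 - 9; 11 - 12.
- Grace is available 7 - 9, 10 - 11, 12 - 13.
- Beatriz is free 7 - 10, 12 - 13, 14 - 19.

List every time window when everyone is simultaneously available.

none

Wei ∩ Zara: 09:00-10:00, 18:00-19:00.
Wei ∩ Zara ∩ Rosa: ∅.
Wei ∩ Zara ∩ Rosa ∩ Grace: ∅.
Wei ∩ Zara ∩ Rosa ∩ Grace ∩ Beatriz: ∅.
There is no time when everyone is free.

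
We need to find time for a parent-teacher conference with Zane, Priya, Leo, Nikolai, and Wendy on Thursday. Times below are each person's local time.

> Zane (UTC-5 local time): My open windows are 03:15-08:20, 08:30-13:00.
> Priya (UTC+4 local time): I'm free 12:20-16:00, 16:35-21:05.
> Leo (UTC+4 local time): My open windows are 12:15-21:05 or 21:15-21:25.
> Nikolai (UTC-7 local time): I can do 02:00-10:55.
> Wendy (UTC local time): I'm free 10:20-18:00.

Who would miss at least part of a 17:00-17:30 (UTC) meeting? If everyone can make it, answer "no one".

Zane in UTC: 08:15-13:20, 13:30-18:00 (add 5h to convert from UTC-5).
Priya in UTC: 08:20-12:00, 12:35-17:05 (subtract 4h to convert from UTC+4).
Leo in UTC: 08:15-17:05, 17:15-17:25 (subtract 4h to convert from UTC+4).
Nikolai in UTC: 09:00-17:55 (add 7h to convert from UTC-7).
Wendy in UTC: 10:20-18:00.
Zane: free for 17:00-17:30. Priya: not fully free for 17:00-17:30. Leo: not fully free for 17:00-17:30. Nikolai: free for 17:00-17:30. Wendy: free for 17:00-17:30.

Leo, Priya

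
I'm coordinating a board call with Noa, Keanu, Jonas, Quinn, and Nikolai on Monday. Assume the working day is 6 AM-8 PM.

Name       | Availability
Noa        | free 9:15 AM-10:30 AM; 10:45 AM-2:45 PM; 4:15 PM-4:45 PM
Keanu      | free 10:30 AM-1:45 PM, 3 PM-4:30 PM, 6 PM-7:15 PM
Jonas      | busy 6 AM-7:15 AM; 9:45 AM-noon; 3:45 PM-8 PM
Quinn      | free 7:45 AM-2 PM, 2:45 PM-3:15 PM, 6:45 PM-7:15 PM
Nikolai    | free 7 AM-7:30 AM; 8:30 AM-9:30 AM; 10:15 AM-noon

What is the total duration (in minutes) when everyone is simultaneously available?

Noa free: 09:15-10:30, 10:45-14:45, 16:15-16:45.
Keanu free: 10:30-13:45, 15:00-16:30, 18:00-19:15.
Jonas free: 07:15-09:45, 12:00-15:45 (invert busy blocks within the working day).
Quinn free: 07:45-14:00, 14:45-15:15, 18:45-19:15.
Nikolai free: 07:00-07:30, 08:30-09:30, 10:15-12:00.
Noa ∩ Keanu: 10:45-13:45, 16:15-16:30.
Noa ∩ Keanu ∩ Jonas: 12:00-13:45.
Noa ∩ Keanu ∩ Jonas ∩ Quinn: 12:00-13:45.
Noa ∩ Keanu ∩ Jonas ∩ Quinn ∩ Nikolai: ∅.
There is no time when everyone is free.
There is no common window, so the total is 0 minutes.

0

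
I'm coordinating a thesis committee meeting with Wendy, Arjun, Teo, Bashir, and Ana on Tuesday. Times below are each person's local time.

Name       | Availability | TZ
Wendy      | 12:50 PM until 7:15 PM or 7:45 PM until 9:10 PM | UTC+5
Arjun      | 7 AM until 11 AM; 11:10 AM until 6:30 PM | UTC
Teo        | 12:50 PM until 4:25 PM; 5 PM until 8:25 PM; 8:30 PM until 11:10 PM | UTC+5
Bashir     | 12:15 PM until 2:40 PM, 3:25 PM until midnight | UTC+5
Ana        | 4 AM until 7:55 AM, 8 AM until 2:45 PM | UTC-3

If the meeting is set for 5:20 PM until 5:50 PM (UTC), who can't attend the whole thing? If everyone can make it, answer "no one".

Wendy in UTC: 07:50-14:15, 14:45-16:10 (subtract 5h to convert from UTC+5).
Arjun in UTC: 07:00-11:00, 11:10-18:30.
Teo in UTC: 07:50-11:25, 12:00-15:25, 15:30-18:10 (subtract 5h to convert from UTC+5).
Bashir in UTC: 07:15-09:40, 10:25-19:00 (subtract 5h to convert from UTC+5).
Ana in UTC: 07:00-10:55, 11:00-17:45 (add 3h to convert from UTC-3).
Wendy: not fully free for 17:20-17:50. Arjun: free for 17:20-17:50. Teo: free for 17:20-17:50. Bashir: free for 17:20-17:50. Ana: not fully free for 17:20-17:50.

Ana, Wendy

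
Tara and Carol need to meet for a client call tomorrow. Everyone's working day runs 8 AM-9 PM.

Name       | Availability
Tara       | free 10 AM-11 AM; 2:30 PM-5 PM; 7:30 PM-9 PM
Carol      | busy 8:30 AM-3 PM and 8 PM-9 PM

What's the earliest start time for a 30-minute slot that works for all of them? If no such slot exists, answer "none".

Tara free: 10:00-11:00, 14:30-17:00, 19:30-21:00.
Carol free: 08:00-08:30, 15:00-20:00 (invert busy blocks within the working day).
Tara ∩ Carol: 15:00-17:00, 19:30-20:00.
Those are the intersection windows.
The first common window of at least 30 minutes is 15:00-17:00, so the earliest start is 15:00.

15:00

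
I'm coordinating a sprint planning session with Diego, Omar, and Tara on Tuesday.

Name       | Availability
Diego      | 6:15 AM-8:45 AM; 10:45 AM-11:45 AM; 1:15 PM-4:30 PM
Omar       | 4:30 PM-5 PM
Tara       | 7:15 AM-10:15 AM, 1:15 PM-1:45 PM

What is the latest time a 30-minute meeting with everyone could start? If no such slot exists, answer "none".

Diego ∩ Omar: ∅.
Diego ∩ Omar ∩ Tara: ∅.
There is no time when everyone is free.
No common window is at least 30 minutes long.

none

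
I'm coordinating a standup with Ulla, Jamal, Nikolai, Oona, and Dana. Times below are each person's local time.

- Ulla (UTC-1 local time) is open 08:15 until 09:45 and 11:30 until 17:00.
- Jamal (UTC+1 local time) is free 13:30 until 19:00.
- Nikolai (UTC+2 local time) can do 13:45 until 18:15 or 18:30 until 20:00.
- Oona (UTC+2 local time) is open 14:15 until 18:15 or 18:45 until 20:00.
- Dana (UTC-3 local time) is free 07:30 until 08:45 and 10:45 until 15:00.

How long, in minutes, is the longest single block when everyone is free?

150

Ulla in UTC: 09:15-10:45, 12:30-18:00 (add 1h to convert from UTC-1).
Jamal in UTC: 12:30-18:00 (subtract 1h to convert from UTC+1).
Nikolai in UTC: 11:45-16:15, 16:30-18:00 (subtract 2h to convert from UTC+2).
Oona in UTC: 12:15-16:15, 16:45-18:00 (subtract 2h to convert from UTC+2).
Dana in UTC: 10:30-11:45, 13:45-18:00 (add 3h to convert from UTC-3).
Ulla ∩ Jamal: 12:30-18:00.
Ulla ∩ Jamal ∩ Nikolai: 12:30-16:15, 16:30-18:00.
Ulla ∩ Jamal ∩ Nikolai ∩ Oona: 12:30-16:15, 16:45-18:00.
Ulla ∩ Jamal ∩ Nikolai ∩ Oona ∩ Dana: 13:45-16:15, 16:45-18:00.
The longest is 13:45-16:15 at 150 minutes.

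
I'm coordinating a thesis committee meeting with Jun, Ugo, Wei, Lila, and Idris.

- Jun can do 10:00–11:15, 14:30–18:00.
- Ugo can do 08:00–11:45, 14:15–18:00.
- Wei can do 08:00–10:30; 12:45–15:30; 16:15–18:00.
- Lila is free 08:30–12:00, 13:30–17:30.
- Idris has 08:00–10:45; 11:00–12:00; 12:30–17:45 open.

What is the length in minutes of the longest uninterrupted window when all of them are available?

75

Jun ∩ Ugo: 10:00-11:15, 14:30-18:00.
Jun ∩ Ugo ∩ Wei: 10:00-10:30, 14:30-15:30, 16:15-18:00.
Jun ∩ Ugo ∩ Wei ∩ Lila: 10:00-10:30, 14:30-15:30, 16:15-17:30.
Jun ∩ Ugo ∩ Wei ∩ Lila ∩ Idris: 10:00-10:30, 14:30-15:30, 16:15-17:30.
So the common availability across everyone is 10:00-10:30, 14:30-15:30, 16:15-17:30.
The longest is 16:15-17:30 at 75 minutes.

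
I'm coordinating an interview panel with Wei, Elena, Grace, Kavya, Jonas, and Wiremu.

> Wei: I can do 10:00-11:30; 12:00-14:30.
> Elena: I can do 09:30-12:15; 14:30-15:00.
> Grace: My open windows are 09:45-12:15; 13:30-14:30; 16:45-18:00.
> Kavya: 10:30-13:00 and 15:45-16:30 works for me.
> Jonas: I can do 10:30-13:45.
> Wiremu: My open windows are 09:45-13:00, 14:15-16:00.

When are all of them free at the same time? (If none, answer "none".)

10:30-11:30, 12:00-12:15

Wei ∩ Elena: 10:00-11:30, 12:00-12:15.
Wei ∩ Elena ∩ Grace: 10:00-11:30, 12:00-12:15.
Wei ∩ Elena ∩ Grace ∩ Kavya: 10:30-11:30, 12:00-12:15.
Wei ∩ Elena ∩ Grace ∩ Kavya ∩ Jonas: 10:30-11:30, 12:00-12:15.
Wei ∩ Elena ∩ Grace ∩ Kavya ∩ Jonas ∩ Wiremu: 10:30-11:30, 12:00-12:15.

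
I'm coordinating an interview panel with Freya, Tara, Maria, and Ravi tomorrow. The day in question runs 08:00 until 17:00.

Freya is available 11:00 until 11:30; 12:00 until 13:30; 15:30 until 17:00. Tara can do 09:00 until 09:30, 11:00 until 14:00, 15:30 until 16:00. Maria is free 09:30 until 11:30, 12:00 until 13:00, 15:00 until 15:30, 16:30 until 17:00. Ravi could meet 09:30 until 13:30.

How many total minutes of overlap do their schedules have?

90

Freya ∩ Tara: 11:00-11:30, 12:00-13:30, 15:30-16:00.
Freya ∩ Tara ∩ Maria: 11:00-11:30, 12:00-13:00.
Freya ∩ Tara ∩ Maria ∩ Ravi: 11:00-11:30, 12:00-13:00.
Those are the intersection windows.
Summing the common windows: 30 + 60 = 90 minutes.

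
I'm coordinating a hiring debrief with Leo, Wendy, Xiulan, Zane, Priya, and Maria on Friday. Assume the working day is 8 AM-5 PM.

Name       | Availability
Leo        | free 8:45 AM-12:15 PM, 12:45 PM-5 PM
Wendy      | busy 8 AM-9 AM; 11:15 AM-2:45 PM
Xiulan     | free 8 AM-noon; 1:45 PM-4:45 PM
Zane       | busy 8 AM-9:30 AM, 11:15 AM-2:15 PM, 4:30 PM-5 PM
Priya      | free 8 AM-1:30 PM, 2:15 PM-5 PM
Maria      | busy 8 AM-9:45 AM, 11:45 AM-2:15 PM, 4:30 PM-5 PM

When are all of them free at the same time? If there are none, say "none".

09:45-11:15, 14:45-16:30

Leo free: 08:45-12:15, 12:45-17:00.
Wendy free: 09:00-11:15, 14:45-17:00 (invert busy blocks within the working day).
Xiulan free: 08:00-12:00, 13:45-16:45.
Zane free: 09:30-11:15, 14:15-16:30 (invert busy blocks within the working day).
Priya free: 08:00-13:30, 14:15-17:00.
Maria free: 09:45-11:45, 14:15-16:30 (invert busy blocks within the working day).
Leo ∩ Wendy: 09:00-11:15, 14:45-17:00.
Leo ∩ Wendy ∩ Xiulan: 09:00-11:15, 14:45-16:45.
Leo ∩ Wendy ∩ Xiulan ∩ Zane: 09:30-11:15, 14:45-16:30.
Leo ∩ Wendy ∩ Xiulan ∩ Zane ∩ Priya: 09:30-11:15, 14:45-16:30.
Leo ∩ Wendy ∩ Xiulan ∩ Zane ∩ Priya ∩ Maria: 09:45-11:15, 14:45-16:30.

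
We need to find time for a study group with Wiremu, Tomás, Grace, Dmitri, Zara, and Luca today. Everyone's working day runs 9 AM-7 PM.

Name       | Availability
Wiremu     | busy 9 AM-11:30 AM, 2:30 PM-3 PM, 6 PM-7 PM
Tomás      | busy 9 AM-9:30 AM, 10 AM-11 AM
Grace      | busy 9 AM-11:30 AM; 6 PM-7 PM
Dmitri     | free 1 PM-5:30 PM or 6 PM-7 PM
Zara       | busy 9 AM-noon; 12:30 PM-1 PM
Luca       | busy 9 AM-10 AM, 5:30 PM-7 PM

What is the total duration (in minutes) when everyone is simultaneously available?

240

Wiremu free: 11:30-14:30, 15:00-18:00 (invert busy blocks within the working day).
Tomás free: 09:30-10:00, 11:00-19:00 (invert busy blocks within the working day).
Grace free: 11:30-18:00 (invert busy blocks within the working day).
Dmitri free: 13:00-17:30, 18:00-19:00.
Zara free: 12:00-12:30, 13:00-19:00 (invert busy blocks within the working day).
Luca free: 10:00-17:30 (invert busy blocks within the working day).
Wiremu ∩ Tomás: 11:30-14:30, 15:00-18:00.
Wiremu ∩ Tomás ∩ Grace: 11:30-14:30, 15:00-18:00.
Wiremu ∩ Tomás ∩ Grace ∩ Dmitri: 13:00-14:30, 15:00-17:30.
Wiremu ∩ Tomás ∩ Grace ∩ Dmitri ∩ Zara: 13:00-14:30, 15:00-17:30.
Wiremu ∩ Tomás ∩ Grace ∩ Dmitri ∩ Zara ∩ Luca: 13:00-14:30, 15:00-17:30.
Those are the intersection windows.
Summing the common windows: 90 + 150 = 240 minutes.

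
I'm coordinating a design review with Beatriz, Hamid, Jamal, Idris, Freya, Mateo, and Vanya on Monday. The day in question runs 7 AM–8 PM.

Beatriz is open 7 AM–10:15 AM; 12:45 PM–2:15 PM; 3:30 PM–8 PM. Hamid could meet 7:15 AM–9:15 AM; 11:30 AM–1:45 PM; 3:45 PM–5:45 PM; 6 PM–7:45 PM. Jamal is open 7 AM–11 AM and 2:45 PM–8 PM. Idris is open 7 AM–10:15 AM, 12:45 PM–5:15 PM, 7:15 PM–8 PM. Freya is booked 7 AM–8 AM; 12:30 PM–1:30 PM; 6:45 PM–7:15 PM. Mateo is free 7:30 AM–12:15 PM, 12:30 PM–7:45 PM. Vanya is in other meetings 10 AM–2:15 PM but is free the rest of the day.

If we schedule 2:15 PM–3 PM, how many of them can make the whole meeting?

Beatriz free: 07:00-10:15, 12:45-14:15, 15:30-20:00.
Hamid free: 07:15-09:15, 11:30-13:45, 15:45-17:45, 18:00-19:45.
Jamal free: 07:00-11:00, 14:45-20:00.
Idris free: 07:00-10:15, 12:45-17:15, 19:15-20:00.
Freya free: 08:00-12:30, 13:30-18:45, 19:15-20:00 (invert busy blocks within the working day).
Mateo free: 07:30-12:15, 12:30-19:45.
Vanya free: 07:00-10:00, 14:15-20:00 (invert busy blocks within the working day).
Idris, Freya, Mateo, and Vanya can make the full 14:15-15:00 slot — that's 4.

4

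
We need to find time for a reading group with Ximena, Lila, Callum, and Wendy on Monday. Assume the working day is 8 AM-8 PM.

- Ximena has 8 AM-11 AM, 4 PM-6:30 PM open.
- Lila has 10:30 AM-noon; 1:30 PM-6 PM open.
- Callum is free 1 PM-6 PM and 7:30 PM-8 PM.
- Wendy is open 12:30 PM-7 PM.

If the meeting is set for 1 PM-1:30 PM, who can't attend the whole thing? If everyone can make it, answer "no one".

Lila, Ximena

Ximena: not fully free for 13:00-13:30. Lila: not fully free for 13:00-13:30. Callum: free for 13:00-13:30. Wendy: free for 13:00-13:30.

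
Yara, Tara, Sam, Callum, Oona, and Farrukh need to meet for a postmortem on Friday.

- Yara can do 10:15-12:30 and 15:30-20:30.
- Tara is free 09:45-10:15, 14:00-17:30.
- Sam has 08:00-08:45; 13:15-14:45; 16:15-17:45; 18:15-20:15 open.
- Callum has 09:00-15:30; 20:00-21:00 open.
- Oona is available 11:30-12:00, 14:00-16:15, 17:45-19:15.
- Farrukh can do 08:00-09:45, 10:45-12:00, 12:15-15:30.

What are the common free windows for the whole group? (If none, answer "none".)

Yara ∩ Tara: 15:30-17:30.
Yara ∩ Tara ∩ Sam: 16:15-17:30.
Yara ∩ Tara ∩ Sam ∩ Callum: ∅.
Yara ∩ Tara ∩ Sam ∩ Callum ∩ Oona: ∅.
Yara ∩ Tara ∩ Sam ∩ Callum ∩ Oona ∩ Farrukh: ∅.
There is no time when everyone is free.

none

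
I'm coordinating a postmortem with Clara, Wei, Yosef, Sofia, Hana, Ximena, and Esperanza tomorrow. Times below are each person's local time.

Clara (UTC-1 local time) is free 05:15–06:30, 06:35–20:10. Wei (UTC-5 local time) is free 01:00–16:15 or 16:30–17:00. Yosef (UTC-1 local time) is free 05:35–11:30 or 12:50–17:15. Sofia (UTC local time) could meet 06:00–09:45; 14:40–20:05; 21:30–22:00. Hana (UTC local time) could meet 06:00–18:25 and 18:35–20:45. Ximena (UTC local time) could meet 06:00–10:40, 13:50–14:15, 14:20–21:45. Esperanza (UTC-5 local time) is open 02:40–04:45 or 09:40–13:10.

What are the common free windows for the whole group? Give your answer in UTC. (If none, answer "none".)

07:40-09:45, 14:40-18:10

Clara in UTC: 06:15-07:30, 07:35-21:10 (add 1h to convert from UTC-1).
Wei in UTC: 06:00-21:15, 21:30-22:00 (add 5h to convert from UTC-5).
Yosef in UTC: 06:35-12:30, 13:50-18:15 (add 1h to convert from UTC-1).
Sofia in UTC: 06:00-09:45, 14:40-20:05, 21:30-22:00.
Hana in UTC: 06:00-18:25, 18:35-20:45.
Ximena in UTC: 06:00-10:40, 13:50-14:15, 14:20-21:45.
Esperanza in UTC: 07:40-09:45, 14:40-18:10 (add 5h to convert from UTC-5).
Clara ∩ Wei: 06:15-07:30, 07:35-21:10.
Clara ∩ Wei ∩ Yosef: 06:35-07:30, 07:35-12:30, 13:50-18:15.
Clara ∩ Wei ∩ Yosef ∩ Sofia: 06:35-07:30, 07:35-09:45, 14:40-18:15.
Clara ∩ Wei ∩ Yosef ∩ Sofia ∩ Hana: 06:35-07:30, 07:35-09:45, 14:40-18:15.
Clara ∩ Wei ∩ Yosef ∩ Sofia ∩ Hana ∩ Ximena: 06:35-07:30, 07:35-09:45, 14:40-18:15.
Clara ∩ Wei ∩ Yosef ∩ Sofia ∩ Hana ∩ Ximena ∩ Esperanza: 07:40-09:45, 14:40-18:10.
So the common availability across everyone is 07:40-09:45, 14:40-18:10.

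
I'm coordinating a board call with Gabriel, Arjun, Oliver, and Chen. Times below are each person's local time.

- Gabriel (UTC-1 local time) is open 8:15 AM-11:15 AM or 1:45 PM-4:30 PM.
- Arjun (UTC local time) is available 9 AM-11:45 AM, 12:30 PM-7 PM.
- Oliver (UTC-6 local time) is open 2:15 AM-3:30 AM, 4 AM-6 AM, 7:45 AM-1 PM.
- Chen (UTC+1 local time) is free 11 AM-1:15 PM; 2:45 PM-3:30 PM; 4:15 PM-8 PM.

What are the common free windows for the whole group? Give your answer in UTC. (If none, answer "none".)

Gabriel in UTC: 09:15-12:15, 14:45-17:30 (add 1h to convert from UTC-1).
Arjun in UTC: 09:00-11:45, 12:30-19:00.
Oliver in UTC: 08:15-09:30, 10:00-12:00, 13:45-19:00 (add 6h to convert from UTC-6).
Chen in UTC: 10:00-12:15, 13:45-14:30, 15:15-19:00 (subtract 1h to convert from UTC+1).
Gabriel ∩ Arjun: 09:15-11:45, 14:45-17:30.
Gabriel ∩ Arjun ∩ Oliver: 09:15-09:30, 10:00-11:45, 14:45-17:30.
Gabriel ∩ Arjun ∩ Oliver ∩ Chen: 10:00-11:45, 15:15-17:30.

10:00-11:45, 15:15-17:30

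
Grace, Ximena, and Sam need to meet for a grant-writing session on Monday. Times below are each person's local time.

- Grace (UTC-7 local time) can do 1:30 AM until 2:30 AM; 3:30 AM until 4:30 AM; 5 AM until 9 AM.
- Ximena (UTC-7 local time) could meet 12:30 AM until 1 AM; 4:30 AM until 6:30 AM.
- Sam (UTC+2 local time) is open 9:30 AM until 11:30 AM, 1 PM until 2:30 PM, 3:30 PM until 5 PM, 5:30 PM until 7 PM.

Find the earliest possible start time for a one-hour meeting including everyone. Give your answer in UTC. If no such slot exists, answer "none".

Grace in UTC: 08:30-09:30, 10:30-11:30, 12:00-16:00 (add 7h to convert from UTC-7).
Ximena in UTC: 07:30-08:00, 11:30-13:30 (add 7h to convert from UTC-7).
Sam in UTC: 07:30-09:30, 11:00-12:30, 13:30-15:00, 15:30-17:00 (subtract 2h to convert from UTC+2).
Grace ∩ Ximena: 12:00-13:30.
Grace ∩ Ximena ∩ Sam: 12:00-12:30.
Those are the intersection windows.
No common window is at least 60 minutes long.

none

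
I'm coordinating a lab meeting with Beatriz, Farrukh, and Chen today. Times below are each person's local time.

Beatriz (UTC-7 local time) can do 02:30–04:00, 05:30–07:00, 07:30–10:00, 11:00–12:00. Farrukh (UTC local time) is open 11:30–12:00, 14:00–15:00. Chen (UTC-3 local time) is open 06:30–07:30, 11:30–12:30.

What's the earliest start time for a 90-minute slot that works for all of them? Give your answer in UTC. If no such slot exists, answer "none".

Beatriz in UTC: 09:30-11:00, 12:30-14:00, 14:30-17:00, 18:00-19:00 (add 7h to convert from UTC-7).
Farrukh in UTC: 11:30-12:00, 14:00-15:00.
Chen in UTC: 09:30-10:30, 14:30-15:30 (add 3h to convert from UTC-3).
Beatriz ∩ Farrukh: 14:30-15:00.
Beatriz ∩ Farrukh ∩ Chen: 14:30-15:00.
No common window is at least 90 minutes long.

none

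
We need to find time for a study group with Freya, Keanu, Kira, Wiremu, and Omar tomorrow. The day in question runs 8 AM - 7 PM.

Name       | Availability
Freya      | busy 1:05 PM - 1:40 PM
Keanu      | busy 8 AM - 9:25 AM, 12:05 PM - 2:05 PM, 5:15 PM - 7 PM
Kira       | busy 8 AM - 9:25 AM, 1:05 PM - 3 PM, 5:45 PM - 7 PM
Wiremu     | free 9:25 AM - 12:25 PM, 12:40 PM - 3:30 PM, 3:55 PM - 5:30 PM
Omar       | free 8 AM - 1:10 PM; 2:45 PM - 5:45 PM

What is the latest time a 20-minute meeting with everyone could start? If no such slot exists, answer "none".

Freya free: 08:00-13:05, 13:40-19:00 (invert busy blocks within the working day).
Keanu free: 09:25-12:05, 14:05-17:15 (invert busy blocks within the working day).
Kira free: 09:25-13:05, 15:00-17:45 (invert busy blocks within the working day).
Wiremu free: 09:25-12:25, 12:40-15:30, 15:55-17:30.
Omar free: 08:00-13:10, 14:45-17:45.
Freya ∩ Keanu: 09:25-12:05, 14:05-17:15.
Freya ∩ Keanu ∩ Kira: 09:25-12:05, 15:00-17:15.
Freya ∩ Keanu ∩ Kira ∩ Wiremu: 09:25-12:05, 15:00-15:30, 15:55-17:15.
Freya ∩ Keanu ∩ Kira ∩ Wiremu ∩ Omar: 09:25-12:05, 15:00-15:30, 15:55-17:15.
The last common window of at least 20 minutes is 15:55-17:15; a 20-minute meeting can start as late as 16:55 and still end by 17:15.

16:55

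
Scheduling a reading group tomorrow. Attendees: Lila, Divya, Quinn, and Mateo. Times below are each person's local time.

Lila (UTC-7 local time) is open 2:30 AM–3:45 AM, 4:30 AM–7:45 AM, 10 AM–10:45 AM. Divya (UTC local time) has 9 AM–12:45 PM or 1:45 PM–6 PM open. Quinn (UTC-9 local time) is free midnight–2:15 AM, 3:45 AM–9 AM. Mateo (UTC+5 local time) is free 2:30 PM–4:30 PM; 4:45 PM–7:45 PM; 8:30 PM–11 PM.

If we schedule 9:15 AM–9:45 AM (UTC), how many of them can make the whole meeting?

2

Lila in UTC: 09:30-10:45, 11:30-14:45, 17:00-17:45 (add 7h to convert from UTC-7).
Divya in UTC: 09:00-12:45, 13:45-18:00.
Quinn in UTC: 09:00-11:15, 12:45-18:00 (add 9h to convert from UTC-9).
Mateo in UTC: 09:30-11:30, 11:45-14:45, 15:30-18:00 (subtract 5h to convert from UTC+5).
Divya and Quinn can make the full 09:15-09:45 slot — that's 2.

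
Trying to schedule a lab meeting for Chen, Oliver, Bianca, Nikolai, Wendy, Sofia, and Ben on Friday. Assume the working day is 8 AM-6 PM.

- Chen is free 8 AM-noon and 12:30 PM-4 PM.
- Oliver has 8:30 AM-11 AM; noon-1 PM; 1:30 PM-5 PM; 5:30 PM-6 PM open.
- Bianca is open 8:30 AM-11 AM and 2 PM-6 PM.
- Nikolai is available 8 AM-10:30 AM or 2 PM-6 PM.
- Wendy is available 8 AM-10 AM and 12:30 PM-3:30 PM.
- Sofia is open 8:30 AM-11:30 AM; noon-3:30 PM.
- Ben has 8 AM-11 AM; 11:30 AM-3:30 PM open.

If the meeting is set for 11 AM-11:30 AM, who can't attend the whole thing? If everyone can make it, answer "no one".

Ben, Bianca, Nikolai, Oliver, Wendy

Chen: free for 11:00-11:30. Oliver: not fully free for 11:00-11:30. Bianca: not fully free for 11:00-11:30. Nikolai: not fully free for 11:00-11:30. Wendy: not fully free for 11:00-11:30. Sofia: free for 11:00-11:30. Ben: not fully free for 11:00-11:30.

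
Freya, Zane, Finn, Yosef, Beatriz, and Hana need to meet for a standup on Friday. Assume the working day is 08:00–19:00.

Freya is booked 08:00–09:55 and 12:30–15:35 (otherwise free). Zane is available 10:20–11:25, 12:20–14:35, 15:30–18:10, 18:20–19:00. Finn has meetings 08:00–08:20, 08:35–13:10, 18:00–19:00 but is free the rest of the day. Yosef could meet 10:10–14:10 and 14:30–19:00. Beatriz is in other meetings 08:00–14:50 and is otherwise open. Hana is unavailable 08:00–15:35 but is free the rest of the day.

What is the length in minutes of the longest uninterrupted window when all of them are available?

145

Freya free: 09:55-12:30, 15:35-19:00 (invert busy blocks within the working day).
Zane free: 10:20-11:25, 12:20-14:35, 15:30-18:10, 18:20-19:00.
Finn free: 08:20-08:35, 13:10-18:00 (invert busy blocks within the working day).
Yosef free: 10:10-14:10, 14:30-19:00.
Beatriz free: 14:50-19:00 (invert busy blocks within the working day).
Hana free: 15:35-19:00 (invert busy blocks within the working day).
Freya ∩ Zane: 10:20-11:25, 12:20-12:30, 15:35-18:10, 18:20-19:00.
Freya ∩ Zane ∩ Finn: 15:35-18:00.
Freya ∩ Zane ∩ Finn ∩ Yosef: 15:35-18:00.
Freya ∩ Zane ∩ Finn ∩ Yosef ∩ Beatriz: 15:35-18:00.
Freya ∩ Zane ∩ Finn ∩ Yosef ∩ Beatriz ∩ Hana: 15:35-18:00.
So the common availability across everyone is 15:35-18:00.
The longest is 15:35-18:00 at 145 minutes.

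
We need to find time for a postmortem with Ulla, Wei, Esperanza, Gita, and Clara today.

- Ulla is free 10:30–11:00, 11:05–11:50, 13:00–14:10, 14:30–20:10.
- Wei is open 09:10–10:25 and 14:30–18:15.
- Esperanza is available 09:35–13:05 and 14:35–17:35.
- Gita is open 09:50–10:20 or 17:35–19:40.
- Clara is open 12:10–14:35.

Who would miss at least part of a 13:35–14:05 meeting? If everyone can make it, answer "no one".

Esperanza, Gita, Wei

Ulla: free for 13:35-14:05. Wei: not fully free for 13:35-14:05. Esperanza: not fully free for 13:35-14:05. Gita: not fully free for 13:35-14:05. Clara: free for 13:35-14:05.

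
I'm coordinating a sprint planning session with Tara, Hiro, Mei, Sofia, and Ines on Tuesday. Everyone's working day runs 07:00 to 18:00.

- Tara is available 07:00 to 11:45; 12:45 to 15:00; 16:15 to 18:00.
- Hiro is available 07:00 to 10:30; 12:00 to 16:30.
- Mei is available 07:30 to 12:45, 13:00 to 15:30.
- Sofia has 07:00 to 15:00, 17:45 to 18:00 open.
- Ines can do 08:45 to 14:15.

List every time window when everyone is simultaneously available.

08:45-10:30, 13:00-14:15

Tara ∩ Hiro: 07:00-10:30, 12:45-15:00, 16:15-16:30.
Tara ∩ Hiro ∩ Mei: 07:30-10:30, 13:00-15:00.
Tara ∩ Hiro ∩ Mei ∩ Sofia: 07:30-10:30, 13:00-15:00.
Tara ∩ Hiro ∩ Mei ∩ Sofia ∩ Ines: 08:45-10:30, 13:00-14:15.
Those are the intersection windows.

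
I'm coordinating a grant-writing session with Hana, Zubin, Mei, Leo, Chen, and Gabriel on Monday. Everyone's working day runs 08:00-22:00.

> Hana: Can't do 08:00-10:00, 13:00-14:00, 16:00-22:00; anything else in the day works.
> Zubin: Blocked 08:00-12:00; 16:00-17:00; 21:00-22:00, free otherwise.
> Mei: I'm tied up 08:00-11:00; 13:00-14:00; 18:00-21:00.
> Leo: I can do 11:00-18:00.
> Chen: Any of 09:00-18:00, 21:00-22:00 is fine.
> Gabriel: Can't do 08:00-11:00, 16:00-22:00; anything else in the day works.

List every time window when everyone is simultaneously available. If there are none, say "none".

12:00-13:00, 14:00-16:00

Hana free: 10:00-13:00, 14:00-16:00 (invert busy blocks within the working day).
Zubin free: 12:00-16:00, 17:00-21:00 (invert busy blocks within the working day).
Mei free: 11:00-13:00, 14:00-18:00, 21:00-22:00 (invert busy blocks within the working day).
Leo free: 11:00-18:00.
Chen free: 09:00-18:00, 21:00-22:00.
Gabriel free: 11:00-16:00 (invert busy blocks within the working day).
Hana ∩ Zubin: 12:00-13:00, 14:00-16:00.
Hana ∩ Zubin ∩ Mei: 12:00-13:00, 14:00-16:00.
Hana ∩ Zubin ∩ Mei ∩ Leo: 12:00-13:00, 14:00-16:00.
Hana ∩ Zubin ∩ Mei ∩ Leo ∩ Chen: 12:00-13:00, 14:00-16:00.
Hana ∩ Zubin ∩ Mei ∩ Leo ∩ Chen ∩ Gabriel: 12:00-13:00, 14:00-16:00.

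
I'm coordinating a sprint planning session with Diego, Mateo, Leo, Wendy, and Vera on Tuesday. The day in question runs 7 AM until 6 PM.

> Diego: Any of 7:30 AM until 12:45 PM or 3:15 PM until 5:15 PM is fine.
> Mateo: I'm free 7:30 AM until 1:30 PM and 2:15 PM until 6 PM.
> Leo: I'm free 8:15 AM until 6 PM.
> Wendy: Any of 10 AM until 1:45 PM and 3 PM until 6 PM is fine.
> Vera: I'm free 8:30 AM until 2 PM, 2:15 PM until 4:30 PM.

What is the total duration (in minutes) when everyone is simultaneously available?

Diego ∩ Mateo: 07:30-12:45, 15:15-17:15.
Diego ∩ Mateo ∩ Leo: 08:15-12:45, 15:15-17:15.
Diego ∩ Mateo ∩ Leo ∩ Wendy: 10:00-12:45, 15:15-17:15.
Diego ∩ Mateo ∩ Leo ∩ Wendy ∩ Vera: 10:00-12:45, 15:15-16:30.
Those are the intersection windows.
Summing the common windows: 165 + 75 = 240 minutes.

240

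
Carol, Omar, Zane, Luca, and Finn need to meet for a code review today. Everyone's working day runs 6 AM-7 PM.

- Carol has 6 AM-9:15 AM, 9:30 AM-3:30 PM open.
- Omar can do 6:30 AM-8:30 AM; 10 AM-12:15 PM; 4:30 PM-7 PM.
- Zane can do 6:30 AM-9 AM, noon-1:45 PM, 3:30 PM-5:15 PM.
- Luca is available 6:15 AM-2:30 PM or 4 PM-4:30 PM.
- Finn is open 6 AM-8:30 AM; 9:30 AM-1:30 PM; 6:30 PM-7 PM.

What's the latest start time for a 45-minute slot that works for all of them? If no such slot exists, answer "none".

Carol ∩ Omar: 06:30-08:30, 10:00-12:15.
Carol ∩ Omar ∩ Zane: 06:30-08:30, 12:00-12:15.
Carol ∩ Omar ∩ Zane ∩ Luca: 06:30-08:30, 12:00-12:15.
Carol ∩ Omar ∩ Zane ∩ Luca ∩ Finn: 06:30-08:30, 12:00-12:15.
So the common availability across everyone is 06:30-08:30, 12:00-12:15.
The last common window of at least 45 minutes is 06:30-08:30; a 45-minute meeting can start as late as 07:45 and still end by 08:30.

07:45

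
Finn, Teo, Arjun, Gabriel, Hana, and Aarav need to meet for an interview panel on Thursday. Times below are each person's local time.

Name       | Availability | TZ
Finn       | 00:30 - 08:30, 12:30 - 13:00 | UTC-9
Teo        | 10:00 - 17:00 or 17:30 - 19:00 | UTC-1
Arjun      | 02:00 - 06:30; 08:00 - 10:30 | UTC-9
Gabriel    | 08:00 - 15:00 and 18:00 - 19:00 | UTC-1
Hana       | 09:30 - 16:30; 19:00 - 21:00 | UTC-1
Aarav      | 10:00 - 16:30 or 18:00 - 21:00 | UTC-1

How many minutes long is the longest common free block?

Finn in UTC: 09:30-17:30, 21:30-22:00 (add 9h to convert from UTC-9).
Teo in UTC: 11:00-18:00, 18:30-20:00 (add 1h to convert from UTC-1).
Arjun in UTC: 11:00-15:30, 17:00-19:30 (add 9h to convert from UTC-9).
Gabriel in UTC: 09:00-16:00, 19:00-20:00 (add 1h to convert from UTC-1).
Hana in UTC: 10:30-17:30, 20:00-22:00 (add 1h to convert from UTC-1).
Aarav in UTC: 11:00-17:30, 19:00-22:00 (add 1h to convert from UTC-1).
Finn ∩ Teo: 11:00-17:30.
Finn ∩ Teo ∩ Arjun: 11:00-15:30, 17:00-17:30.
Finn ∩ Teo ∩ Arjun ∩ Gabriel: 11:00-15:30.
Finn ∩ Teo ∩ Arjun ∩ Gabriel ∩ Hana: 11:00-15:30.
Finn ∩ Teo ∩ Arjun ∩ Gabriel ∩ Hana ∩ Aarav: 11:00-15:30.
So the common availability across everyone is 11:00-15:30.
The longest is 11:00-15:30 at 270 minutes.

270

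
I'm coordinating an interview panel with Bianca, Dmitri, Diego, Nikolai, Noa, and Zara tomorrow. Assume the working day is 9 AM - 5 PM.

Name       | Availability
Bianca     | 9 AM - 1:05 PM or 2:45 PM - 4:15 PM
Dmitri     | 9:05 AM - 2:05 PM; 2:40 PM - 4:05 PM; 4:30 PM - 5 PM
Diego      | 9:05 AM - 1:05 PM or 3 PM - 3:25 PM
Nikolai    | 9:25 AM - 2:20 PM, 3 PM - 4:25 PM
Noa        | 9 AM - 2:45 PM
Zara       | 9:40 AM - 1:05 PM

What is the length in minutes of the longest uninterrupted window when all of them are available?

Bianca ∩ Dmitri: 09:05-13:05, 14:45-16:05.
Bianca ∩ Dmitri ∩ Diego: 09:05-13:05, 15:00-15:25.
Bianca ∩ Dmitri ∩ Diego ∩ Nikolai: 09:25-13:05, 15:00-15:25.
Bianca ∩ Dmitri ∩ Diego ∩ Nikolai ∩ Noa: 09:25-13:05.
Bianca ∩ Dmitri ∩ Diego ∩ Nikolai ∩ Noa ∩ Zara: 09:40-13:05.
The longest is 09:40-13:05 at 205 minutes.

205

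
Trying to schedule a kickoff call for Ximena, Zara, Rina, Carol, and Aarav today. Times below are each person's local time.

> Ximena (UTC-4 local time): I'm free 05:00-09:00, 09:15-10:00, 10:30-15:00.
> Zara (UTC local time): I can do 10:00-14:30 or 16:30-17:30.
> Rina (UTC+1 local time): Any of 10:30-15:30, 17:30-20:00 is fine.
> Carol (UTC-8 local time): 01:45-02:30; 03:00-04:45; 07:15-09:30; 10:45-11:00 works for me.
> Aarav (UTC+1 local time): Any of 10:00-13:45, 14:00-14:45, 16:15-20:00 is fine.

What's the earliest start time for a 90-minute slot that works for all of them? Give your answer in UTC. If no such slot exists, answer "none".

11:00

Ximena in UTC: 09:00-13:00, 13:15-14:00, 14:30-19:00 (add 4h to convert from UTC-4).
Zara in UTC: 10:00-14:30, 16:30-17:30.
Rina in UTC: 09:30-14:30, 16:30-19:00 (subtract 1h to convert from UTC+1).
Carol in UTC: 09:45-10:30, 11:00-12:45, 15:15-17:30, 18:45-19:00 (add 8h to convert from UTC-8).
Aarav in UTC: 09:00-12:45, 13:00-13:45, 15:15-19:00 (subtract 1h to convert from UTC+1).
Ximena ∩ Zara: 10:00-13:00, 13:15-14:00, 16:30-17:30.
Ximena ∩ Zara ∩ Rina: 10:00-13:00, 13:15-14:00, 16:30-17:30.
Ximena ∩ Zara ∩ Rina ∩ Carol: 10:00-10:30, 11:00-12:45, 16:30-17:30.
Ximena ∩ Zara ∩ Rina ∩ Carol ∩ Aarav: 10:00-10:30, 11:00-12:45, 16:30-17:30.
Those are the intersection windows.
The first common window of at least 90 minutes is 11:00-12:45, so the earliest start is 11:00.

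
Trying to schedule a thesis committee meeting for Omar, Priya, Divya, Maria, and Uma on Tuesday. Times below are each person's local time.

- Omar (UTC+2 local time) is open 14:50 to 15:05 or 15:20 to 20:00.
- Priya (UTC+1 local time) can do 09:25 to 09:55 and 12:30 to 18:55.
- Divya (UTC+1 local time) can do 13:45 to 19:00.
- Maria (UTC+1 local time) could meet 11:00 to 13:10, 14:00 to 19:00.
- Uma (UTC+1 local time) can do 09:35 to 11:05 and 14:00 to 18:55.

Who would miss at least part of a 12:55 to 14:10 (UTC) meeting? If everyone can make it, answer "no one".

Maria, Omar, Uma

Omar in UTC: 12:50-13:05, 13:20-18:00 (subtract 2h to convert from UTC+2).
Priya in UTC: 08:25-08:55, 11:30-17:55 (subtract 1h to convert from UTC+1).
Divya in UTC: 12:45-18:00 (subtract 1h to convert from UTC+1).
Maria in UTC: 10:00-12:10, 13:00-18:00 (subtract 1h to convert from UTC+1).
Uma in UTC: 08:35-10:05, 13:00-17:55 (subtract 1h to convert from UTC+1).
Omar: not fully free for 12:55-14:10. Priya: free for 12:55-14:10. Divya: free for 12:55-14:10. Maria: not fully free for 12:55-14:10. Uma: not fully free for 12:55-14:10.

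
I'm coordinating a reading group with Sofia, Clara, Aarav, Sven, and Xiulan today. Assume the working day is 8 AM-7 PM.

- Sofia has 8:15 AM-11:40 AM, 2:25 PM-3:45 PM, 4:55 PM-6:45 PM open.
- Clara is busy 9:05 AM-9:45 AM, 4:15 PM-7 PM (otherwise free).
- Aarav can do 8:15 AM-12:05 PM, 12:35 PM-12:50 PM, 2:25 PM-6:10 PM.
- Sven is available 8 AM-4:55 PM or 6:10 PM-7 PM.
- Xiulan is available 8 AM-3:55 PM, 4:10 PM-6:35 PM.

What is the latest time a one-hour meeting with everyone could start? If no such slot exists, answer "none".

Sofia free: 08:15-11:40, 14:25-15:45, 16:55-18:45.
Clara free: 08:00-09:05, 09:45-16:15 (invert busy blocks within the working day).
Aarav free: 08:15-12:05, 12:35-12:50, 14:25-18:10.
Sven free: 08:00-16:55, 18:10-19:00.
Xiulan free: 08:00-15:55, 16:10-18:35.
Sofia ∩ Clara: 08:15-09:05, 09:45-11:40, 14:25-15:45.
Sofia ∩ Clara ∩ Aarav: 08:15-09:05, 09:45-11:40, 14:25-15:45.
Sofia ∩ Clara ∩ Aarav ∩ Sven: 08:15-09:05, 09:45-11:40, 14:25-15:45.
Sofia ∩ Clara ∩ Aarav ∩ Sven ∩ Xiulan: 08:15-09:05, 09:45-11:40, 14:25-15:45.
Those are the intersection windows.
The last common window of at least 60 minutes is 14:25-15:45; a 60-minute meeting can start as late as 14:45 and still end by 15:45.

14:45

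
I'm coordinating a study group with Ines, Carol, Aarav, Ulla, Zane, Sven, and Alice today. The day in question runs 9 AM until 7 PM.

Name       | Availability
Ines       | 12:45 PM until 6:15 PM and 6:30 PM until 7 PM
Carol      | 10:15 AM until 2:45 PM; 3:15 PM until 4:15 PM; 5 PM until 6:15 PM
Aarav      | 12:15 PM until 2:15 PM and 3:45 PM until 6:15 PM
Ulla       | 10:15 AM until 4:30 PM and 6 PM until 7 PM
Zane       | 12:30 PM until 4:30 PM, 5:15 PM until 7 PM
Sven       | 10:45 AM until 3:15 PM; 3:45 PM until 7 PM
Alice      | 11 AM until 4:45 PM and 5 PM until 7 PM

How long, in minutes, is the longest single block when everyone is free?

Ines ∩ Carol: 12:45-14:45, 15:15-16:15, 17:00-18:15.
Ines ∩ Carol ∩ Aarav: 12:45-14:15, 15:45-16:15, 17:00-18:15.
Ines ∩ Carol ∩ Aarav ∩ Ulla: 12:45-14:15, 15:45-16:15, 18:00-18:15.
Ines ∩ Carol ∩ Aarav ∩ Ulla ∩ Zane: 12:45-14:15, 15:45-16:15, 18:00-18:15.
Ines ∩ Carol ∩ Aarav ∩ Ulla ∩ Zane ∩ Sven: 12:45-14:15, 15:45-16:15, 18:00-18:15.
Ines ∩ Carol ∩ Aarav ∩ Ulla ∩ Zane ∩ Sven ∩ Alice: 12:45-14:15, 15:45-16:15, 18:00-18:15.
So the common availability across everyone is 12:45-14:15, 15:45-16:15, 18:00-18:15.
The longest is 12:45-14:15 at 90 minutes.

90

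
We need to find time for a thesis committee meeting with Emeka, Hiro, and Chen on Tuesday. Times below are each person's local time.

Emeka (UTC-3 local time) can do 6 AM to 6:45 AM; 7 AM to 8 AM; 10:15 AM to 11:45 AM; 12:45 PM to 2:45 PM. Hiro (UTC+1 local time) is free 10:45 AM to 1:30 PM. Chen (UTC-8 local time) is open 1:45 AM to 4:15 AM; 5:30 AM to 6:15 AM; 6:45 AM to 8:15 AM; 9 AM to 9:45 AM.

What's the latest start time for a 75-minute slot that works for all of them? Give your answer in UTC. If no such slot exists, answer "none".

Emeka in UTC: 09:00-09:45, 10:00-11:00, 13:15-14:45, 15:45-17:45 (add 3h to convert from UTC-3).
Hiro in UTC: 09:45-12:30 (subtract 1h to convert from UTC+1).
Chen in UTC: 09:45-12:15, 13:30-14:15, 14:45-16:15, 17:00-17:45 (add 8h to convert from UTC-8).
Emeka ∩ Hiro: 10:00-11:00.
Emeka ∩ Hiro ∩ Chen: 10:00-11:00.
No common window is at least 75 minutes long.

none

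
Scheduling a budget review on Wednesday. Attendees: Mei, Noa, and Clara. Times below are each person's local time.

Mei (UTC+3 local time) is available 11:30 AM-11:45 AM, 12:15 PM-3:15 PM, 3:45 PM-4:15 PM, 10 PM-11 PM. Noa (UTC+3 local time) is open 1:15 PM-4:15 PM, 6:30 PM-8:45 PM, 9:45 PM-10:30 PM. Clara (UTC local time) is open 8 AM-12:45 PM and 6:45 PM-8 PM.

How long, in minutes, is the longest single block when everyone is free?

120

Mei in UTC: 08:30-08:45, 09:15-12:15, 12:45-13:15, 19:00-20:00 (subtract 3h to convert from UTC+3).
Noa in UTC: 10:15-13:15, 15:30-17:45, 18:45-19:30 (subtract 3h to convert from UTC+3).
Clara in UTC: 08:00-12:45, 18:45-20:00.
Mei ∩ Noa: 10:15-12:15, 12:45-13:15, 19:00-19:30.
Mei ∩ Noa ∩ Clara: 10:15-12:15, 19:00-19:30.
The longest is 10:15-12:15 at 120 minutes.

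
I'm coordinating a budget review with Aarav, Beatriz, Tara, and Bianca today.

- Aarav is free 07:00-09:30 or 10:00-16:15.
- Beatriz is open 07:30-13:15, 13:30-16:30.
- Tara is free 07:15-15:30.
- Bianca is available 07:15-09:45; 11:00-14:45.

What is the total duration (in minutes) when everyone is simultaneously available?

330

Aarav ∩ Beatriz: 07:30-09:30, 10:00-13:15, 13:30-16:15.
Aarav ∩ Beatriz ∩ Tara: 07:30-09:30, 10:00-13:15, 13:30-15:30.
Aarav ∩ Beatriz ∩ Tara ∩ Bianca: 07:30-09:30, 11:00-13:15, 13:30-14:45.
So the common availability across everyone is 07:30-09:30, 11:00-13:15, 13:30-14:45.
Summing the common windows: 120 + 135 + 75 = 330 minutes.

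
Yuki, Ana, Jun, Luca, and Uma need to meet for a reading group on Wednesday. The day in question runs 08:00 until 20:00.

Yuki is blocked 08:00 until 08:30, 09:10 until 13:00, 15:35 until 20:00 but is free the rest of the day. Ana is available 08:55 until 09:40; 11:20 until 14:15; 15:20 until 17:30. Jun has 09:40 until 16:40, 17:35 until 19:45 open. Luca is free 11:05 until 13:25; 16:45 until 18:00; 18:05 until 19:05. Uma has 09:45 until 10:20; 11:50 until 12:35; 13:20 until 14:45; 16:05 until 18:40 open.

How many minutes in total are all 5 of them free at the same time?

Yuki free: 08:30-09:10, 13:00-15:35 (invert busy blocks within the working day).
Ana free: 08:55-09:40, 11:20-14:15, 15:20-17:30.
Jun free: 09:40-16:40, 17:35-19:45.
Luca free: 11:05-13:25, 16:45-18:00, 18:05-19:05.
Uma free: 09:45-10:20, 11:50-12:35, 13:20-14:45, 16:05-18:40.
Yuki ∩ Ana: 08:55-09:10, 13:00-14:15, 15:20-15:35.
Yuki ∩ Ana ∩ Jun: 13:00-14:15, 15:20-15:35.
Yuki ∩ Ana ∩ Jun ∩ Luca: 13:00-13:25.
Yuki ∩ Ana ∩ Jun ∩ Luca ∩ Uma: 13:20-13:25.
That's a single block of 5 minutes.

5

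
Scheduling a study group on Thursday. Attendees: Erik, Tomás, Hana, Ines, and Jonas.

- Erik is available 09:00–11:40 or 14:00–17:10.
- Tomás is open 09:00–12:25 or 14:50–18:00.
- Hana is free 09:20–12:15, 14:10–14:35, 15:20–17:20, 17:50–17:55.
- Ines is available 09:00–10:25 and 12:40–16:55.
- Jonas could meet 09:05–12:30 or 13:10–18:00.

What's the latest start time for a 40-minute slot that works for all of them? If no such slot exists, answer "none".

16:15

Erik ∩ Tomás: 09:00-11:40, 14:50-17:10.
Erik ∩ Tomás ∩ Hana: 09:20-11:40, 15:20-17:10.
Erik ∩ Tomás ∩ Hana ∩ Ines: 09:20-10:25, 15:20-16:55.
Erik ∩ Tomás ∩ Hana ∩ Ines ∩ Jonas: 09:20-10:25, 15:20-16:55.
The last common window of at least 40 minutes is 15:20-16:55; a 40-minute meeting can start as late as 16:15 and still end by 16:55.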